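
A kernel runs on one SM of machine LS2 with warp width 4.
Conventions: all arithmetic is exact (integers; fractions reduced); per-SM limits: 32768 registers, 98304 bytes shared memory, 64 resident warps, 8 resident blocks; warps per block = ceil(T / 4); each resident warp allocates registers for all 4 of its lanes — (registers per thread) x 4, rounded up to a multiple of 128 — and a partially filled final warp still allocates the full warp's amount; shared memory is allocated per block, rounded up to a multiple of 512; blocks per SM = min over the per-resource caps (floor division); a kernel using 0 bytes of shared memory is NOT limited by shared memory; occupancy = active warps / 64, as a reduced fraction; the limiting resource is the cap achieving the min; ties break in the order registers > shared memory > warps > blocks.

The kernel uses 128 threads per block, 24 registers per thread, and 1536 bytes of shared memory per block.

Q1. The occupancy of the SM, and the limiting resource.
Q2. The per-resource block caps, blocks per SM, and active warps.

Answer: occupancy 1, limited by warps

registers: 8 blocks
shared memory: 64 blocks
warps: 2 blocks
blocks: 8 blocks

Answer: 2 blocks, 64 active warps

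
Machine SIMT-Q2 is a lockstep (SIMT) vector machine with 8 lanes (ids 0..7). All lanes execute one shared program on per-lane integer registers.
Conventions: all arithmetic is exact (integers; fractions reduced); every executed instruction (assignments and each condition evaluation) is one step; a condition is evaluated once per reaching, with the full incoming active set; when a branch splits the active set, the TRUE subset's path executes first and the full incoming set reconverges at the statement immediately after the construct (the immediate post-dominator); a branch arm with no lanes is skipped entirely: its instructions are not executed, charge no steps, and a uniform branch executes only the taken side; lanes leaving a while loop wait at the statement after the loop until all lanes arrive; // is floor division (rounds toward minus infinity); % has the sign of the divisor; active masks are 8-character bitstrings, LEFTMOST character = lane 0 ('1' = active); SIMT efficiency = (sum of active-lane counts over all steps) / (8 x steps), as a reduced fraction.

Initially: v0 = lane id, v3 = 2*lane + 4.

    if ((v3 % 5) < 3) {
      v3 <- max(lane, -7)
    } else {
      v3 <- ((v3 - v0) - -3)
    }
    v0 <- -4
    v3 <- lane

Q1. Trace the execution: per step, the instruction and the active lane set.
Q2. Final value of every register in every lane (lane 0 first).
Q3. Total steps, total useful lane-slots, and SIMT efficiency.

step 0: eval ((v3 % 5) < 3)          11111111
step 1: v3 <- max(lane, -7)          01011010
step 2: v3 <- ((v3 - v0) - -3)       10100101
step 3: v0 <- -4                     11111111
step 4: v3 <- lane                   11111111

Answer: 5 steps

v0: -4,-4,-4,-4,-4,-4,-4,-4
v3: 0,1,2,3,4,5,6,7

steps = 5; useful = 32; efficiency = 32/40 = 4/5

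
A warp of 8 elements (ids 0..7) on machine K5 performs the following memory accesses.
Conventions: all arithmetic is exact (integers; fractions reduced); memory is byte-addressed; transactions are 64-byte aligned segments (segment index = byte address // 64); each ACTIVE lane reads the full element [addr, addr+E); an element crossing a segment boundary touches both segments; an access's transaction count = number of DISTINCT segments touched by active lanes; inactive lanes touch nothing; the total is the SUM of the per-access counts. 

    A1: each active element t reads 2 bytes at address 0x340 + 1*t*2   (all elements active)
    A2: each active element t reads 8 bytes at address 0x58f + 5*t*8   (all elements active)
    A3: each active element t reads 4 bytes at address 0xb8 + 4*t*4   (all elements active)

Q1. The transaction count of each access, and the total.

A1: 1 transaction
A2: 5 transactions
A3: 3 transactions

Answer: 1,5,3; total 9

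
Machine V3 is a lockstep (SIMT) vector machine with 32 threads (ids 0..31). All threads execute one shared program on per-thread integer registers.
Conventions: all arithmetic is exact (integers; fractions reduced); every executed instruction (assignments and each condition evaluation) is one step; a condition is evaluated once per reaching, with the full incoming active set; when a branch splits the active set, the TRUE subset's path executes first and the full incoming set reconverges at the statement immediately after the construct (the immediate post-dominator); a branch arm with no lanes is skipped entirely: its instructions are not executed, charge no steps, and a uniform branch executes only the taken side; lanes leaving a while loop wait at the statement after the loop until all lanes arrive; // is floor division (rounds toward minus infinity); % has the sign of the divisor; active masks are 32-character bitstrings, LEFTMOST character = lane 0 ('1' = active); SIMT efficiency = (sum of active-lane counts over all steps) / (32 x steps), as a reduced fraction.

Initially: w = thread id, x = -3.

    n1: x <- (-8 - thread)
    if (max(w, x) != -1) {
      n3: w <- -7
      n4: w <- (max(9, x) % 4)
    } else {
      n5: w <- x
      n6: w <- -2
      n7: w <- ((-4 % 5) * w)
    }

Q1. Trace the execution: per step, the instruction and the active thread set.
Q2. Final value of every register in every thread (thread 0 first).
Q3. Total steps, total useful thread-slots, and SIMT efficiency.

step 0: x <- (-8 - thread)           11111111111111111111111111111111
step 1: eval (max(w, x) != -1)       11111111111111111111111111111111
step 2: w <- -7                      11111111111111111111111111111111
step 3: w <- (max(9, x) % 4)         11111111111111111111111111111111

Answer: 4 steps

w: 1,1,1,1,1,1,1,1,1,1,1,1,1,1,1,1,1,1,1,1,1,1,1,1,1,1,1,1,1,1,1,1
x: -8,-9,-10,-11,-12,-13,-14,-15,-16,-17,-18,-19,-20,-21,-22,-23,-24,-25,-26,-27,-28,-29,-30,-31,-32,-33,-34,-35,-36,-37,-38,-39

steps = 4; useful = 128; efficiency = 128/128 = 1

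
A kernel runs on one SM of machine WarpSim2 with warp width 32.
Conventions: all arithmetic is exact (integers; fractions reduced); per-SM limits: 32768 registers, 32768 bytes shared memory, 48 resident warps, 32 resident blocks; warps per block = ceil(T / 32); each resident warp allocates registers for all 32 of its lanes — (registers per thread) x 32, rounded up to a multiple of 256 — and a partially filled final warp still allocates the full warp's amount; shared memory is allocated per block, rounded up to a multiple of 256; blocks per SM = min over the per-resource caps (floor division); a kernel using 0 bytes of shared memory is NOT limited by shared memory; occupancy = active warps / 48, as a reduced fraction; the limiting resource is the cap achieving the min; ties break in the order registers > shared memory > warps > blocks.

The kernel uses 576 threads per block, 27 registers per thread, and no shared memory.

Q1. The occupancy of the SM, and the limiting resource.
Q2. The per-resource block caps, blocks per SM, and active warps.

Answer: occupancy 3/8, limited by registers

registers: 1 block
shared memory: no limit (kernel uses none)
warps: 2 blocks
blocks: 32 blocks

Answer: 1 block, 18 active warps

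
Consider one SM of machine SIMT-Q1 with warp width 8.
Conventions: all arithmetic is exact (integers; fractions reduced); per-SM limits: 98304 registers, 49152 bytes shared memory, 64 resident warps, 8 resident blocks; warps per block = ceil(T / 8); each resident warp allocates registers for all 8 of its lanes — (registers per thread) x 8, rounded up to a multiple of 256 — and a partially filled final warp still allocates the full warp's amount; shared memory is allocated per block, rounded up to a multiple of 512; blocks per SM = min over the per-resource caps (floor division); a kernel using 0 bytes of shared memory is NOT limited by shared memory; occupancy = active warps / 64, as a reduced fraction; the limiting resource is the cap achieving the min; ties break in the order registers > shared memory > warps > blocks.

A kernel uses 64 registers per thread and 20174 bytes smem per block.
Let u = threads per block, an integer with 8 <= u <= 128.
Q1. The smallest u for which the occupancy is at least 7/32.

Answer: u = 49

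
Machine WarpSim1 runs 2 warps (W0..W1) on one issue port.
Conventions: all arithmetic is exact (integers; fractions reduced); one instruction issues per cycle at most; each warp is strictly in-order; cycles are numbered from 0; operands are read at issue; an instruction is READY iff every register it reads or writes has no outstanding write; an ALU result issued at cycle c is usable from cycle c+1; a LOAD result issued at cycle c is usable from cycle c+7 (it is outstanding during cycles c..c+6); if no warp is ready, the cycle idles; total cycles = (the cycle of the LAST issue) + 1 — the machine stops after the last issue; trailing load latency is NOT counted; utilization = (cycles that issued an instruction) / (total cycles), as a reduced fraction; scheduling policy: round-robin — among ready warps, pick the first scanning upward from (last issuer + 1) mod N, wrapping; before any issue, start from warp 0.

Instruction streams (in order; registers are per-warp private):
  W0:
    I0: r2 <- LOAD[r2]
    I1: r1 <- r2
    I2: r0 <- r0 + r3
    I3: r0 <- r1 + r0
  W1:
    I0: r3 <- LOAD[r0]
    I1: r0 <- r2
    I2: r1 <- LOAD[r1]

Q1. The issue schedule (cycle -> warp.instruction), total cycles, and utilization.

cycle 0: W0.I0
cycle 1: W1.I0
cycle 2: W1.I1
cycle 3: W1.I2
cycle 4: idle
cycle 5: idle
cycle 6: idle
cycle 7: W0.I1
cycle 8: W0.I2
cycle 9: W0.I3

Answer: 10 cycles, utilization 7/10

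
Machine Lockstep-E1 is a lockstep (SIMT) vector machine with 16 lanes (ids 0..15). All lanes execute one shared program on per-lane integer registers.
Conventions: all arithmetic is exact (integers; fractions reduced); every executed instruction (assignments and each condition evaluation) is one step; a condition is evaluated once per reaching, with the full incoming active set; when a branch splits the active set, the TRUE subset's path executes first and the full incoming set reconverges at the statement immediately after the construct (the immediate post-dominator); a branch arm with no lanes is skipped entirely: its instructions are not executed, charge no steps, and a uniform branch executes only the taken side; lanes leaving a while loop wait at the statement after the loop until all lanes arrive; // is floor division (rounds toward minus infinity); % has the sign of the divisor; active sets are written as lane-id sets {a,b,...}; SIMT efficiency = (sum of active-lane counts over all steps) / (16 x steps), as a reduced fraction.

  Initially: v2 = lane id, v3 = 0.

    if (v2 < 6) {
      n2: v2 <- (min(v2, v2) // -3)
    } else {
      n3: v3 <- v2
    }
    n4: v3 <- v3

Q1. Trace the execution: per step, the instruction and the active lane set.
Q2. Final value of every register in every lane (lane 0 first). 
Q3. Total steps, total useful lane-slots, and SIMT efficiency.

step 0: eval (v2 < 6)                {0,1,2,3,4,5,6,7,8,9,10,11,12,13,14,15}
step 1: v2 <- (min(v2, v2) // -3)    {0,1,2,3,4,5}
step 2: v3 <- v2                     {6,7,8,9,10,11,12,13,14,15}
step 3: v3 <- v3                     {0,1,2,3,4,5,6,7,8,9,10,11,12,13,14,15}

Answer: 4 steps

v2: 0,-1,-1,-1,-2,-2,6,7,8,9,10,11,12,13,14,15
v3: 0,0,0,0,0,0,6,7,8,9,10,11,12,13,14,15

steps = 4; useful = 48; efficiency = 48/64 = 3/4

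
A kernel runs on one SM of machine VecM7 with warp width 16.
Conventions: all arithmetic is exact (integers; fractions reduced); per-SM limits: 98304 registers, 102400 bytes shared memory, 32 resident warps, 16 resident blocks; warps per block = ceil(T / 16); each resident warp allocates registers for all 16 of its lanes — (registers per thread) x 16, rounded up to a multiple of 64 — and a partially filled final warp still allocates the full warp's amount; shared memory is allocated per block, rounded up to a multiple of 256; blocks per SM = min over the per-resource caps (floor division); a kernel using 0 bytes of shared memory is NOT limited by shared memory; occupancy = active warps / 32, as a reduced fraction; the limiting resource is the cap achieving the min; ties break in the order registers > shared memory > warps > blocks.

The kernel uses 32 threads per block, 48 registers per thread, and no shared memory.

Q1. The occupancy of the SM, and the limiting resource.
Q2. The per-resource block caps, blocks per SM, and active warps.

Answer: occupancy 1, limited by warps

registers: 64 blocks
shared memory: no limit (kernel uses none)
warps: 16 blocks
blocks: 16 blocks

Answer: 16 blocks, 32 active warps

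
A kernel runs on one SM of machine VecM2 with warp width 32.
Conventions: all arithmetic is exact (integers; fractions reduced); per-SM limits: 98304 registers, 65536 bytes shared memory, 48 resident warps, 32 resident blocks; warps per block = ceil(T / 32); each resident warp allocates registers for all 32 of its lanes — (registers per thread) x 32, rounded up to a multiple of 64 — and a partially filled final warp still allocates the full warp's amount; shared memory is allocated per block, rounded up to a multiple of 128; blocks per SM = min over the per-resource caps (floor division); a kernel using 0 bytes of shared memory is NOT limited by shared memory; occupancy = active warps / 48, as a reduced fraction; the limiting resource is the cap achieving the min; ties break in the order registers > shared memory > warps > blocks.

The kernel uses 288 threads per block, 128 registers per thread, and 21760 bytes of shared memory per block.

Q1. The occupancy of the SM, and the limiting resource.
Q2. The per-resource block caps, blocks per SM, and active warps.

Answer: occupancy 3/8, limited by registers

registers: 2 blocks
shared memory: 3 blocks
warps: 5 blocks
blocks: 32 blocks

Answer: 2 blocks, 18 active warps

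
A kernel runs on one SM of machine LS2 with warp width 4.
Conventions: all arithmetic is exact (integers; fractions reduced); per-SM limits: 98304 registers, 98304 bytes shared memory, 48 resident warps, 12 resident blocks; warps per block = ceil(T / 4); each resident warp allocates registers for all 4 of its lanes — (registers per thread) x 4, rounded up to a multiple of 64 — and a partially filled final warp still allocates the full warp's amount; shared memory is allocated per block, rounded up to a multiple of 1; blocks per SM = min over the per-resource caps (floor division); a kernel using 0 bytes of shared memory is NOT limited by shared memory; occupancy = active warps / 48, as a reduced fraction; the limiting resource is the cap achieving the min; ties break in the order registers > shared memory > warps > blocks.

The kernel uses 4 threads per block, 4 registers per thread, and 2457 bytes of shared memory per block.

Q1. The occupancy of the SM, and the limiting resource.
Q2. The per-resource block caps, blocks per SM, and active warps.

Answer: occupancy 1/4, limited by blocks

registers: 1536 blocks
shared memory: 40 blocks
warps: 48 blocks
blocks: 12 blocks

Answer: 12 blocks, 12 active warps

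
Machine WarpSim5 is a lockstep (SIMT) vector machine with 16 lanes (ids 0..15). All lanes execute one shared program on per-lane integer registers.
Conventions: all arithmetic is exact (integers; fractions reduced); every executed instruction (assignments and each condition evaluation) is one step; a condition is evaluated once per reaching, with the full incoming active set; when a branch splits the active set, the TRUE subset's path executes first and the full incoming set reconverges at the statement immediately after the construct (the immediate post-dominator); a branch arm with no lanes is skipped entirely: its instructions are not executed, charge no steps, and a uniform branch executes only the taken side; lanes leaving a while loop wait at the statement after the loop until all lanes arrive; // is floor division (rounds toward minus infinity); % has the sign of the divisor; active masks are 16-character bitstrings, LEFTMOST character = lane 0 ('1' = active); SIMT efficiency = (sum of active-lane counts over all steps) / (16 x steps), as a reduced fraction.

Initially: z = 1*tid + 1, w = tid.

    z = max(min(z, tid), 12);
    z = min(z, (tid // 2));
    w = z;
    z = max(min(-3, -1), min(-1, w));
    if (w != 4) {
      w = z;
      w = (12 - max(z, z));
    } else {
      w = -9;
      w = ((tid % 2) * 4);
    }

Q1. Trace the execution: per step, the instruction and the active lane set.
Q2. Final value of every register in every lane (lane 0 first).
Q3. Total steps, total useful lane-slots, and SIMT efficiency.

step 0: z <- max(min(z, tid), 12)    1111111111111111
step 1: z <- min(z, (tid // 2))      1111111111111111
step 2: w <- z                       1111111111111111
step 3: z <- max(min(-3, -1), min(-1, w)) 1111111111111111
step 4: eval (w != 4)                1111111111111111
step 5: w <- z                       1111111100111111
step 6: w <- (12 - max(z, z))        1111111100111111
step 7: w <- -9                      0000000011000000
step 8: w <- ((tid % 2) * 4)         0000000011000000

Answer: 9 steps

z: -1,-1,-1,-1,-1,-1,-1,-1,-1,-1,-1,-1,-1,-1,-1,-1
w: 13,13,13,13,13,13,13,13,0,4,13,13,13,13,13,13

steps = 9; useful = 112; efficiency = 112/144 = 7/9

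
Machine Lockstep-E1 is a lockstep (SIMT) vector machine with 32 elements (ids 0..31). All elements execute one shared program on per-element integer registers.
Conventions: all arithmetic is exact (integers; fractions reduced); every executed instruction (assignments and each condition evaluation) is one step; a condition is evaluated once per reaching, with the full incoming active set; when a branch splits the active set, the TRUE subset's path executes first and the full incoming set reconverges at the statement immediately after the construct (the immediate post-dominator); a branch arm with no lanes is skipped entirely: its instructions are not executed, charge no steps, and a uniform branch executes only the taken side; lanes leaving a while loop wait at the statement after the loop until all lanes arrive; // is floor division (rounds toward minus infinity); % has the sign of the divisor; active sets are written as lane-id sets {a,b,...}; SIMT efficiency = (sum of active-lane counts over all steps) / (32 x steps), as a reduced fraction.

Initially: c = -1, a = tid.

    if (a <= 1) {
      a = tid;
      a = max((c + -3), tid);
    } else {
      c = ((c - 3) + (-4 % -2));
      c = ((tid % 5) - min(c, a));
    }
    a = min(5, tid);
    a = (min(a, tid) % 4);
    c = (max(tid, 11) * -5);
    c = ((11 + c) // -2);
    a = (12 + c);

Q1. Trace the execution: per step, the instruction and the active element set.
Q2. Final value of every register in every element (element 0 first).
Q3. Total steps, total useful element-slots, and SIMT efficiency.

step 0: eval (a <= 1)                {0,1,2,3,4,5,6,7,8,9,10,11,12,13,14,15,16,17,18,19,20,21,22,23,24,25,26,27,28,29,30,31}
step 1: a <- tid                     {0,1}
step 2: a <- max((c + -3), tid)      {0,1}
step 3: c <- ((c - 3) + (-4 % -2))   {2,3,4,5,6,7,8,9,10,11,12,13,14,15,16,17,18,19,20,21,22,23,24,25,26,27,28,29,30,31}
step 4: c <- ((tid % 5) - min(c, a)) {2,3,4,5,6,7,8,9,10,11,12,13,14,15,16,17,18,19,20,21,22,23,24,25,26,27,28,29,30,31}
step 5: a <- min(5, tid)             {0,1,2,3,4,5,6,7,8,9,10,11,12,13,14,15,16,17,18,19,20,21,22,23,24,25,26,27,28,29,30,31}
step 6: a <- (min(a, tid) % 4)       {0,1,2,3,4,5,6,7,8,9,10,11,12,13,14,15,16,17,18,19,20,21,22,23,24,25,26,27,28,29,30,31}
step 7: c <- (max(tid, 11) * -5)     {0,1,2,3,4,5,6,7,8,9,10,11,12,13,14,15,16,17,18,19,20,21,22,23,24,25,26,27,28,29,30,31}
step 8: c <- ((11 + c) // -2)        {0,1,2,3,4,5,6,7,8,9,10,11,12,13,14,15,16,17,18,19,20,21,22,23,24,25,26,27,28,29,30,31}
step 9: a <- (12 + c)                {0,1,2,3,4,5,6,7,8,9,10,11,12,13,14,15,16,17,18,19,20,21,22,23,24,25,26,27,28,29,30,31}

Answer: 10 steps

c: 22,22,22,22,22,22,22,22,22,22,22,22,24,27,29,32,34,37,39,42,44,47,49,52,54,57,59,62,64,67,69,72
a: 34,34,34,34,34,34,34,34,34,34,34,34,36,39,41,44,46,49,51,54,56,59,61,64,66,69,71,74,76,79,81,84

steps = 10; useful = 256; efficiency = 256/320 = 4/5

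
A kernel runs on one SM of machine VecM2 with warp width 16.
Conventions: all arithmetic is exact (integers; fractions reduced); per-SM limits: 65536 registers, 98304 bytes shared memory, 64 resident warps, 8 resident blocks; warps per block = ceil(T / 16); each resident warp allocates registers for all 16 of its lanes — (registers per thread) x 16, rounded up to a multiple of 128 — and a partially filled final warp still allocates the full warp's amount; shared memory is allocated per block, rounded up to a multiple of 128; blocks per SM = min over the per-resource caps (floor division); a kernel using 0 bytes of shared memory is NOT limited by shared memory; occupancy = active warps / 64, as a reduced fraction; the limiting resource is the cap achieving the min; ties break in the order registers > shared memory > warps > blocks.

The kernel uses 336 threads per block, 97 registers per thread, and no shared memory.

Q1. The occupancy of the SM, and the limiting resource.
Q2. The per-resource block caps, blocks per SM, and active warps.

Answer: occupancy 21/64, limited by registers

registers: 1 block
shared memory: no limit (kernel uses none)
warps: 3 blocks
blocks: 8 blocks

Answer: 1 block, 21 active warps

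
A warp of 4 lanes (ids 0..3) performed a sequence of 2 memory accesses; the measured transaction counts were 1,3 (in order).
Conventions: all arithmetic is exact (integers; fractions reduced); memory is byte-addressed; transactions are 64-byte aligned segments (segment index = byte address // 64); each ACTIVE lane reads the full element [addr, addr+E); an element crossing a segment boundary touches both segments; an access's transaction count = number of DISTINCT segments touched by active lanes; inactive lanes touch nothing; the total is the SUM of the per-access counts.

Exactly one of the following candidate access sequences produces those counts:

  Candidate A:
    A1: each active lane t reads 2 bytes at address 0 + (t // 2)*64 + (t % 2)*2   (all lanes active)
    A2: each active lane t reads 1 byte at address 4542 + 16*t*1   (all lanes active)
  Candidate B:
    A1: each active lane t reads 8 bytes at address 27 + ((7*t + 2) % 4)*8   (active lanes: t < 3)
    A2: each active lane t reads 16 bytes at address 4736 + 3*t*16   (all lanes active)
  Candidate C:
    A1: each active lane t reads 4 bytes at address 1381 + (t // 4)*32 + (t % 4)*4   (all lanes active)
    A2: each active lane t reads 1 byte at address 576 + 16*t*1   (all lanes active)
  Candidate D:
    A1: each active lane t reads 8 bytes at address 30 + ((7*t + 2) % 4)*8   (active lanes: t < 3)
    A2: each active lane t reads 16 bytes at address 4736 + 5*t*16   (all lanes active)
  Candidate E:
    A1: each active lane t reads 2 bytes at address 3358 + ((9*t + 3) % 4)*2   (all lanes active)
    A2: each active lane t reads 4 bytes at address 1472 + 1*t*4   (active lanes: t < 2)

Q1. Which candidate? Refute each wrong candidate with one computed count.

A: A1 gives 2 transactions, not 1
C: A2 gives 1 transaction, not 3
D: A2 gives 4 transactions, not 3
E: A2 gives 1 transaction, not 3
B: all counts match (1,3)

Answer: B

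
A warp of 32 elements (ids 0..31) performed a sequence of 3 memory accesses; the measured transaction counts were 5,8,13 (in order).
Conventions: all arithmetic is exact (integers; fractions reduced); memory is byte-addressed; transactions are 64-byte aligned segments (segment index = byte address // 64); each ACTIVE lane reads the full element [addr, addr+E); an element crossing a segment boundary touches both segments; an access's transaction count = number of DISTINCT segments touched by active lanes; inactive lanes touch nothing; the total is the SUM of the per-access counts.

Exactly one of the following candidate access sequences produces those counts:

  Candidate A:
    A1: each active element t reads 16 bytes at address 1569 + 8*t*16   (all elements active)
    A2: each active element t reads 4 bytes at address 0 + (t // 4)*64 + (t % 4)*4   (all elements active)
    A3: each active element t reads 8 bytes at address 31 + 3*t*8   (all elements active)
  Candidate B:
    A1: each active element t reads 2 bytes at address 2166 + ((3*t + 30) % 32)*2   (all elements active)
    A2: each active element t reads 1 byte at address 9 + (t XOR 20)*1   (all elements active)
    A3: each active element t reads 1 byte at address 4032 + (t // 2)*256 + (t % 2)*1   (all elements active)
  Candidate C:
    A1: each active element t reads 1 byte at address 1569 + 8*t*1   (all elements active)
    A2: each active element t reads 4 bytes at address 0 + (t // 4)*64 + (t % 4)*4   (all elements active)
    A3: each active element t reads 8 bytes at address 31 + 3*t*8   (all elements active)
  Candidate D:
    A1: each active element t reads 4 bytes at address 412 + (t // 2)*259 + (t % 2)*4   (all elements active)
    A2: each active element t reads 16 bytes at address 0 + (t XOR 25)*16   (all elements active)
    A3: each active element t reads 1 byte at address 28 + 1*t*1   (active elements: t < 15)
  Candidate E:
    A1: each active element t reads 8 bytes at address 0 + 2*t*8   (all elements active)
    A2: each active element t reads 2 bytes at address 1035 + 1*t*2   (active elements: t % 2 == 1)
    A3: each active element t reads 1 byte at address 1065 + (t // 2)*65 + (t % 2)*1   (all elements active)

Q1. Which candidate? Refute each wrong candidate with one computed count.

A: A1 gives 32 transactions, not 5
B: A1 gives 2 transactions, not 5
D: A1 gives 18 transactions, not 5
E: A1 gives 8 transactions, not 5
C: all counts match (5,8,13)

Answer: C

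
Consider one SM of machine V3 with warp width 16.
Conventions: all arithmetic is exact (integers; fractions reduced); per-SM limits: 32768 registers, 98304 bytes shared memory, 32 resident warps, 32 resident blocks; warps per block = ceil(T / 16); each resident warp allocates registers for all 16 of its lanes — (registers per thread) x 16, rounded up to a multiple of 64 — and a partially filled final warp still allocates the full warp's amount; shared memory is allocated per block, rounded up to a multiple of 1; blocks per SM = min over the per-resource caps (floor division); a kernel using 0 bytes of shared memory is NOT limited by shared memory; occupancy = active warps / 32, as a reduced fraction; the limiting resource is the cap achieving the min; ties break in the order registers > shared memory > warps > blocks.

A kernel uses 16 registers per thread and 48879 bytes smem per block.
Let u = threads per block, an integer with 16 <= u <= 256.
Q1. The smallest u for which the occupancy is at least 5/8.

Answer: u = 145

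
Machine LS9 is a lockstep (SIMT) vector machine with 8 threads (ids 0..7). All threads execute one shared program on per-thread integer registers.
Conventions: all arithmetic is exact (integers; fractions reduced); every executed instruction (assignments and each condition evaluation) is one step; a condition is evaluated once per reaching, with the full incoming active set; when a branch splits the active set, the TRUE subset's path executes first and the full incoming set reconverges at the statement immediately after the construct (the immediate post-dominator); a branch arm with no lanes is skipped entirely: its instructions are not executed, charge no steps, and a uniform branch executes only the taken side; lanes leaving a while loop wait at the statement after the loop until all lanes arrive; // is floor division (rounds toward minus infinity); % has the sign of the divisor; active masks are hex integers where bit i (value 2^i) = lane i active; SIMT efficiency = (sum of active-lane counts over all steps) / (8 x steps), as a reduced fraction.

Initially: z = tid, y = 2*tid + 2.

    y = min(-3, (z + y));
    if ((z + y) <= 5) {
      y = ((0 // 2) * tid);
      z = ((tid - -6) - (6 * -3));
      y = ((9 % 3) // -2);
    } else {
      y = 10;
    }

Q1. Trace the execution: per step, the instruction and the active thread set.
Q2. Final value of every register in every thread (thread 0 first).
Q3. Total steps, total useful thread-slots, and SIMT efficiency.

step 0: y <- min(-3, (z + y))        0xff
step 1: eval ((z + y) <= 5)          0xff
step 2: y <- ((0 // 2) * tid)        0xff
step 3: z <- ((tid - -6) - (6 * -3)) 0xff
step 4: y <- ((9 % 3) // -2)         0xff

Answer: 5 steps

z: 24,25,26,27,28,29,30,31
y: 0,0,0,0,0,0,0,0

steps = 5; useful = 40; efficiency = 40/40 = 1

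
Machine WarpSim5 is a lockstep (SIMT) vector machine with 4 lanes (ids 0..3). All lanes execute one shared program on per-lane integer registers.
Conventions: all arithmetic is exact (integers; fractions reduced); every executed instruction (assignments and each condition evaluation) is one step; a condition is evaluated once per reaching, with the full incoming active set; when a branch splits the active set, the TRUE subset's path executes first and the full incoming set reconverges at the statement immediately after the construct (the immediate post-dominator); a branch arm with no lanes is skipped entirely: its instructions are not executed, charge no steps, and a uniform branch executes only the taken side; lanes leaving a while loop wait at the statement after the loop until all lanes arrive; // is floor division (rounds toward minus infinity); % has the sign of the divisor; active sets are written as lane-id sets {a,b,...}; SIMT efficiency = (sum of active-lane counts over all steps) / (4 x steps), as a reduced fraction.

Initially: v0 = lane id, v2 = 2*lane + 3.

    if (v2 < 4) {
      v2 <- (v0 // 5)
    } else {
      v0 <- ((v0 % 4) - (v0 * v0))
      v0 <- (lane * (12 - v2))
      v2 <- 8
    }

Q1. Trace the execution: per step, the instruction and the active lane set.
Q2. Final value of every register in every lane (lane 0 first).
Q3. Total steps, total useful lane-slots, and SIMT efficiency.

step 0: eval (v2 < 4)                {0,1,2,3}
step 1: v2 <- (v0 // 5)              {0}
step 2: v0 <- ((v0 % 4) - (v0 * v0)) {1,2,3}
step 3: v0 <- (lane * (12 - v2))     {1,2,3}
step 4: v2 <- 8                      {1,2,3}

Answer: 5 steps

v0: 0,7,10,9
v2: 0,8,8,8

steps = 5; useful = 14; efficiency = 14/20 = 7/10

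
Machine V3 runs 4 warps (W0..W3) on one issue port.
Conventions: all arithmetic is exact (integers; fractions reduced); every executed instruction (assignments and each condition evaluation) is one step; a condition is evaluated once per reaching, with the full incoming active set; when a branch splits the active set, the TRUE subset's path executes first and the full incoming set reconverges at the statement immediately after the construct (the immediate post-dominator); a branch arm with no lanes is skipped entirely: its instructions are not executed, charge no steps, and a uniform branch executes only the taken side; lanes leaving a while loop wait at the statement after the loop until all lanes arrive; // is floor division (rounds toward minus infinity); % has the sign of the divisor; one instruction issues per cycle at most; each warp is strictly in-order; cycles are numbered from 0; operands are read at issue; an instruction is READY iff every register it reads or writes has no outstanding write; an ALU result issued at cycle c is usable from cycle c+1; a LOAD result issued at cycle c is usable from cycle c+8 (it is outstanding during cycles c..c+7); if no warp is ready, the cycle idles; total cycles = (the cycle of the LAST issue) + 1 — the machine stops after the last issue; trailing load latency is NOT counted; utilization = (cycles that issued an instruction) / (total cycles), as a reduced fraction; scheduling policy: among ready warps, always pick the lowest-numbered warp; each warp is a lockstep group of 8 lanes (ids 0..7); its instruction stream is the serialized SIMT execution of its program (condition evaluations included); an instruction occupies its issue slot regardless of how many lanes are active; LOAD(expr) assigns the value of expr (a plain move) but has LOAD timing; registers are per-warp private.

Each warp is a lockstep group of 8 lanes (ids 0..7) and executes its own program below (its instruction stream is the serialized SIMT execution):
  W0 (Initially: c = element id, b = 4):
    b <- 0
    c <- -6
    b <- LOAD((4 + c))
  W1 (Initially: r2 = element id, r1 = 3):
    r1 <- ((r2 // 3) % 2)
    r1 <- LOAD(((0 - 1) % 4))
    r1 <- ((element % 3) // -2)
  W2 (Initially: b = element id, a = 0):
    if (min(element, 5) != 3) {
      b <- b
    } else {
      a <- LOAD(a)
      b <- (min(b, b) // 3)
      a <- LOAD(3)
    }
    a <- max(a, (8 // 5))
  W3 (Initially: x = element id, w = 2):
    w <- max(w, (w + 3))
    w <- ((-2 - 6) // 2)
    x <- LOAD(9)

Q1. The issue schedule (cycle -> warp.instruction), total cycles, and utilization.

cycle 0: W0.I0
cycle 1: W0.I1
cycle 2: W0.I2
cycle 3: W1.I0
cycle 4: W1.I1
cycle 5: W2.I0
cycle 6: W2.I1
cycle 7: W2.I2
cycle 8: W2.I3
cycle 9: W3.I0
cycle 10: W3.I1
cycle 11: W3.I2
cycle 12: W1.I2
cycle 13: idle
cycle 14: idle
cycle 15: W2.I4
cycle 16: idle
cycle 17: idle
cycle 18: idle
cycle 19: idle
cycle 20: idle
cycle 21: idle
cycle 22: idle
cycle 23: W2.I5

Answer: 24 cycles, utilization 5/8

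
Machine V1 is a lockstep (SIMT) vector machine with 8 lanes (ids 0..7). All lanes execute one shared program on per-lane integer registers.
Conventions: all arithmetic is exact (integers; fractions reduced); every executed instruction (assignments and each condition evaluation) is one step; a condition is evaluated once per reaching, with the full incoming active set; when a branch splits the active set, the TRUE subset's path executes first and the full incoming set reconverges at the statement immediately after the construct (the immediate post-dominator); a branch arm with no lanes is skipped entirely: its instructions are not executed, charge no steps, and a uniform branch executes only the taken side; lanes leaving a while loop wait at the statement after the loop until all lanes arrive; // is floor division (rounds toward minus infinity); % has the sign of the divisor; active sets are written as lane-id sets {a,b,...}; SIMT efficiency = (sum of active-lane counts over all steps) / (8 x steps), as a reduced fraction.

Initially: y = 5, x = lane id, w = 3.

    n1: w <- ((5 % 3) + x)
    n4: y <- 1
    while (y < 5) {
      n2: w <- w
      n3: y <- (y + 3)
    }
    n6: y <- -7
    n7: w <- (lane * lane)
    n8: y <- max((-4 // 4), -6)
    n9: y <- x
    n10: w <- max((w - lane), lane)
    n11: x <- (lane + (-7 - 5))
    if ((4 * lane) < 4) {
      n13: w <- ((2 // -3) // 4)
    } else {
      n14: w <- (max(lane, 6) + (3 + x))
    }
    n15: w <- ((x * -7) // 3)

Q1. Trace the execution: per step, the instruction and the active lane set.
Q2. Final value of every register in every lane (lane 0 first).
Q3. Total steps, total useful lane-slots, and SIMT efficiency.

step 0: w <- ((5 % 3) + x)           {0,1,2,3,4,5,6,7}
step 1: y <- 1                       {0,1,2,3,4,5,6,7}
step 2: eval (y < 5)                 {0,1,2,3,4,5,6,7}
step 3: w <- w                       {0,1,2,3,4,5,6,7}
step 4: y <- (y + 3)                 {0,1,2,3,4,5,6,7}
step 5: eval (y < 5)                 {0,1,2,3,4,5,6,7}
step 6: w <- w                       {0,1,2,3,4,5,6,7}
step 7: y <- (y + 3)                 {0,1,2,3,4,5,6,7}
step 8: eval (y < 5)                 {0,1,2,3,4,5,6,7}
step 9: y <- -7                      {0,1,2,3,4,5,6,7}
step 10: w <- (lane * lane)           {0,1,2,3,4,5,6,7}
step 11: y <- max((-4 // 4), -6)      {0,1,2,3,4,5,6,7}
step 12: y <- x                       {0,1,2,3,4,5,6,7}
step 13: w <- max((w - lane), lane)   {0,1,2,3,4,5,6,7}
step 14: x <- (lane + (-7 - 5))       {0,1,2,3,4,5,6,7}
step 15: eval ((4 * lane) < 4)        {0,1,2,3,4,5,6,7}
step 16: w <- ((2 // -3) // 4)        {0}
step 17: w <- (max(lane, 6) + (3 + x)) {1,2,3,4,5,6,7}
step 18: w <- ((x * -7) // 3)         {0,1,2,3,4,5,6,7}

Answer: 19 steps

y: 0,1,2,3,4,5,6,7
x: -12,-11,-10,-9,-8,-7,-6,-5
w: 28,25,23,21,18,16,14,11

steps = 19; useful = 144; efficiency = 144/152 = 18/19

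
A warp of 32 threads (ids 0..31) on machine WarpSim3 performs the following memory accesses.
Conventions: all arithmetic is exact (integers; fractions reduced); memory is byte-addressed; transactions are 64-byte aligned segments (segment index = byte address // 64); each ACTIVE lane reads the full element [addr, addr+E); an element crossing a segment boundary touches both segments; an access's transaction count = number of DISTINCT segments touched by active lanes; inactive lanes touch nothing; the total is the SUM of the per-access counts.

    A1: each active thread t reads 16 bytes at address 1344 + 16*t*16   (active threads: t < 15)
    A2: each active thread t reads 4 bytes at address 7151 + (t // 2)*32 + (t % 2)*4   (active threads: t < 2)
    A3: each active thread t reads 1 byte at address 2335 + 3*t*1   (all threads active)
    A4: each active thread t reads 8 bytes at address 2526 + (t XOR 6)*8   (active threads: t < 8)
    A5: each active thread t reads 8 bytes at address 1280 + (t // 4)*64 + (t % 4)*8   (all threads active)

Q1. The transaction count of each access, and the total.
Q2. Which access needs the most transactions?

A1: 15 transactions
A2: 1 transaction
A3: 2 transactions
A4: 2 transactions
A5: 8 transactions

Answer: 15,1,2,2,8; total 28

Answer: A1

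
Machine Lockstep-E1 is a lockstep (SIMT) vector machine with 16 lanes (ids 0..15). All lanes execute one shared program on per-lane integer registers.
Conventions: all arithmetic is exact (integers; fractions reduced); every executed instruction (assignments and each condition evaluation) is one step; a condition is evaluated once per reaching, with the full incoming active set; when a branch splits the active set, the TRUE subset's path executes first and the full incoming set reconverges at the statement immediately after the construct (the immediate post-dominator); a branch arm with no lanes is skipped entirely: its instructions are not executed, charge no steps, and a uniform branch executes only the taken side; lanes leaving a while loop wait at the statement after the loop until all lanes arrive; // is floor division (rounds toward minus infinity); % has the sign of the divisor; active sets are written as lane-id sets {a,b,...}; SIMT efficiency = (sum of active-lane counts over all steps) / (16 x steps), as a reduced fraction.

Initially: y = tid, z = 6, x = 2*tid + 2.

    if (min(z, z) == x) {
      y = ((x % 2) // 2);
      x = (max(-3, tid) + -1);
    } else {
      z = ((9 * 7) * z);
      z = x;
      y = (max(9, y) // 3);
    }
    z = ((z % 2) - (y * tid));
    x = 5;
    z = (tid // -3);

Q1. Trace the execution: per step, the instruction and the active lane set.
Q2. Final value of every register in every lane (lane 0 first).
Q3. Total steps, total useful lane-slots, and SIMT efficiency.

step 0: eval (min(z, z) == x)        {0,1,2,3,4,5,6,7,8,9,10,11,12,13,14,15}
step 1: y <- ((x % 2) // 2)          {2}
step 2: x <- (max(-3, tid) + -1)     {2}
step 3: z <- ((9 * 7) * z)           {0,1,3,4,5,6,7,8,9,10,11,12,13,14,15}
step 4: z <- x                       {0,1,3,4,5,6,7,8,9,10,11,12,13,14,15}
step 5: y <- (max(9, y) // 3)        {0,1,3,4,5,6,7,8,9,10,11,12,13,14,15}
step 6: z <- ((z % 2) - (y * tid))   {0,1,2,3,4,5,6,7,8,9,10,11,12,13,14,15}
step 7: x <- 5                       {0,1,2,3,4,5,6,7,8,9,10,11,12,13,14,15}
step 8: z <- (tid // -3)             {0,1,2,3,4,5,6,7,8,9,10,11,12,13,14,15}

Answer: 9 steps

y: 3,3,0,3,3,3,3,3,3,3,3,3,4,4,4,5
z: 0,-1,-1,-1,-2,-2,-2,-3,-3,-3,-4,-4,-4,-5,-5,-5
x: 5,5,5,5,5,5,5,5,5,5,5,5,5,5,5,5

steps = 9; useful = 111; efficiency = 111/144 = 37/48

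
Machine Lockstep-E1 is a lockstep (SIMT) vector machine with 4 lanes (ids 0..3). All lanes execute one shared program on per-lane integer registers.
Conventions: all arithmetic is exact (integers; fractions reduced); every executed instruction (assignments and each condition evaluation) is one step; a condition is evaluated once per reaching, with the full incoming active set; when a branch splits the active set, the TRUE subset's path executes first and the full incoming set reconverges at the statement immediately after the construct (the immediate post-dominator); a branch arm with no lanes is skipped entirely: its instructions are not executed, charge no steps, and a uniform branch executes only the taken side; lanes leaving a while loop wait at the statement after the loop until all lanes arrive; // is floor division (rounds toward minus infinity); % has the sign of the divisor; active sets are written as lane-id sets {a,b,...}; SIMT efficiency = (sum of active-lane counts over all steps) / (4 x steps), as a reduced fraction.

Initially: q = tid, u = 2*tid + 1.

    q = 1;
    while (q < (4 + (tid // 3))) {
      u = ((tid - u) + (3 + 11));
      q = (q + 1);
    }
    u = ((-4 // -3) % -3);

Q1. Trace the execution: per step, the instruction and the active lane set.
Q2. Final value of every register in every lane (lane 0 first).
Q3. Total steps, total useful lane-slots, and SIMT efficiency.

step 0: q <- 1                       {0,1,2,3}
step 1: eval (q < (4 + (tid // 3)))  {0,1,2,3}
step 2: u <- ((tid - u) + (3 + 11))  {0,1,2,3}
step 3: q <- (q + 1)                 {0,1,2,3}
step 4: eval (q < (4 + (tid // 3)))  {0,1,2,3}
step 5: u <- ((tid - u) + (3 + 11))  {0,1,2,3}
step 6: q <- (q + 1)                 {0,1,2,3}
step 7: eval (q < (4 + (tid // 3)))  {0,1,2,3}
step 8: u <- ((tid - u) + (3 + 11))  {0,1,2,3}
step 9: q <- (q + 1)                 {0,1,2,3}
step 10: eval (q < (4 + (tid // 3)))  {0,1,2,3}
step 11: u <- ((tid - u) + (3 + 11))  {3}
step 12: q <- (q + 1)                 {3}
step 13: eval (q < (4 + (tid // 3)))  {3}
step 14: u <- ((-4 // -3) % -3)       {0,1,2,3}

Answer: 15 steps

q: 4,4,4,5
u: -2,-2,-2,-2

steps = 15; useful = 51; efficiency = 51/60 = 17/20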